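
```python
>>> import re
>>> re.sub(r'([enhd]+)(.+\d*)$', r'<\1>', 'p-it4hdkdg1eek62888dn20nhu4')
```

'p-it4<hd>'

The pattern matches one or more of one of [enhd] (captured); then one or more of any character, then zero or more of a digit (captured); then anchored at the end.
Matches: at [5:27] → 'hdkdg1eek62888dn20nhu4'.
`\1` in the replacement pulls in group 1's text for each match.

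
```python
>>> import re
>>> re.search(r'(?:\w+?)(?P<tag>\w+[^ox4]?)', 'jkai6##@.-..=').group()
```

'jkai6#'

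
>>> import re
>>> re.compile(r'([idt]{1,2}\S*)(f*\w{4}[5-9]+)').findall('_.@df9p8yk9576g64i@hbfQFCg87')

[('df9p8yk9576g64i@hbfQ', 'FCg87')]

With 2 capturing groups, `findall` returns a 2-tuple per match.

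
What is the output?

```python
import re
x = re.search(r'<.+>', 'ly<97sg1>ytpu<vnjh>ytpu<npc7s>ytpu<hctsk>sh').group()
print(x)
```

Unlike `match`, `search` isn't anchored — it looks for the pattern anywhere in the string.
The match spans [2:41] → '<97sg1>ytpu<vnjh>ytpu<npc7s>ytpu<hctsk>'.

<97sg1>ytpu<vnjh>ytpu<npc7s>ytpu<hctsk>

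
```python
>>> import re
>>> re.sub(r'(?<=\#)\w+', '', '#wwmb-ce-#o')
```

The `(?=…)`/`(?<=…)` assertion just peeks at neighbouring text; it doesn't advance the match position.
Matches: at [1:5] → 'wwmb'; at [10:11] → 'o'.
Each match is replaced by ''.

'#-ce-#'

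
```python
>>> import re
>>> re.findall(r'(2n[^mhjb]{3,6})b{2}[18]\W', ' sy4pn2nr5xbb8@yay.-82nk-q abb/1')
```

['2nr5x']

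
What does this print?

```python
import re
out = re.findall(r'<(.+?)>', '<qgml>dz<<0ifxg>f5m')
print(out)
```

A `+?`/`*?`/`{m,n}?` starts at its minimum and grows only as far as needed for what follows to match.
Because there's exactly one group, `findall` drops the full match and keeps group 1 from each hit.

['qgml', '<0ifxg']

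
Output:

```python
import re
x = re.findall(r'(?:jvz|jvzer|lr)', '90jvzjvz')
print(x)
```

['jvz', 'jvz']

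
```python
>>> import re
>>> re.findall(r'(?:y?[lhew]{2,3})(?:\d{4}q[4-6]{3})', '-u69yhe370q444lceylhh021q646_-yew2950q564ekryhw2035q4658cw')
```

['yew2950q564', 'yhw2035q465']

This matches optionally a literal 'y', then 2 to 3 of one of [lhew] (non-capturing group); then exactly 4 of a digit, then a literal 'q', then exactly 3 of a character in [4-6] (non-capturing group).
Walking the string: at [30:41] → 'yew2950q564'; at [44:55] → 'yhw2035q465'.
`findall` yields the raw match text (2 of them) because the pattern has no groups.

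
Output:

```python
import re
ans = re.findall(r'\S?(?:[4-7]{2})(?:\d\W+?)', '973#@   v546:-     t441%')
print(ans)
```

['v546:', 't441%']

The pattern matches optionally a non-whitespace character; then exactly 2 of a character in [4-7] (non-capturing group); then a digit, then one or more of a non-word character (lazy) (non-capturing group).
Matches: at [8:13] → 'v546:'; at [19:24] → 't441%'.
With no groups in the pattern, `findall` gives back each whole match — 2 here.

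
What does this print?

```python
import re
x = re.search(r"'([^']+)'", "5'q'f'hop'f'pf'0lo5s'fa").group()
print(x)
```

`re.search` tries every starting position until one works.
The match spans [1:4] → "'q'".
Captured: group 1 = 'q'.

'q'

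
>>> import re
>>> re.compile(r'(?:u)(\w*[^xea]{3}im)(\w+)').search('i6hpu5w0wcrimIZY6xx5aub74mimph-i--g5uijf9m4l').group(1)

The match spans [4:30] → 'u5w0wcrimIZY6xx5aub74mimph'.
Captured: group 1 = '5w0wcrimIZY6xx5aub74mim', group 2 = 'ph'.

'5w0wcrimIZY6xx5aub74mim'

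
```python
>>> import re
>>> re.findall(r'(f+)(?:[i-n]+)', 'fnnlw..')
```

['f']

Pattern: one or more of a literal 'f' (captured); then one or more of a character in [i-n] (non-capturing group).
Matches: at [0:4] match 'fnnl', group 1 = 'f'.
One capturing group, so `findall` returns just the captured substring from the one match — 1 in all.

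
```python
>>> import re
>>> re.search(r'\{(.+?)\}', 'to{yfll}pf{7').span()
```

(2, 8)

The match spans [2:8] → '{yfll}'.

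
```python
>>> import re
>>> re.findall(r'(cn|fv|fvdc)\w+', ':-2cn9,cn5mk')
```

Matches: at [3:6] match 'cn9', group 1 = 'cn'; at [7:12] match 'cn5mk', group 1 = 'cn'.
With a single group, `findall` returns only what that group captured — 2 items.

['cn', 'cn']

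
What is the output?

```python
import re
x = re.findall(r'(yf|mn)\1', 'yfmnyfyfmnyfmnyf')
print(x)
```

['yf']

The backreference `\1` re-matches whatever the first group consumed, character for character.
Scanning left to right: at [4:8] match 'yfyf', group 1 = 'yf'.
With a single group, `findall` returns only what that group captured — 1 item.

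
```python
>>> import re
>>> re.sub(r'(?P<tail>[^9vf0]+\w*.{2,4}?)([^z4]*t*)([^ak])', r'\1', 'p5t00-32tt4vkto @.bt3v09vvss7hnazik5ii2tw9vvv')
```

'p5t00-3vkto @.bt3v09vvss7hnazik5ii2tw9vv'

Pattern: one or more of any character except [9vf0], then zero or more of a word character, then 2 to 4 of any character (lazy) (captured as 'tail'); then zero or more of any character except [z4], then zero or more of the literal 't' (captured); then any character except [ak] (captured).
Matches: at [0:11] → 'p5t00-32tt4'; at [12:45] → 'kto @.bt3v09vvss7hnazik5ii2tw9vvv'.
The replacement refers to a captured group, so each match is rewritten using its own captured text.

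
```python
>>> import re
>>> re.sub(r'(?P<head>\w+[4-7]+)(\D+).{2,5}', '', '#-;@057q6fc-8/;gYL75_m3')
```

'#-;@'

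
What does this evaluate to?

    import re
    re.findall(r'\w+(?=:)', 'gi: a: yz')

['gi', 'a']

Lookahead/lookbehind check context without consuming it, so the matched span excludes the asserted characters.
Scanning left to right: at [0:2] → 'gi'; at [4:5] → 'a'.
No capturing groups, so `findall` returns the 2 full match strings.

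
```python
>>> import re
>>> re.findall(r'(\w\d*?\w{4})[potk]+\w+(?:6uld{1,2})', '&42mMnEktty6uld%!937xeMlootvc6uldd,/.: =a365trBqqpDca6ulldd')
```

The pattern matches a word character, then zero or more of a digit (lazy), then exactly 4 of a word character (captured); then one or more of one of [potk], then one or more of a word character; then the literal '6ul', then 1 to 2 of the literal 'd' (non-capturing group).
With a single group, `findall` returns only what that group captured — 2 items.

['42mMnE', '937xeMl']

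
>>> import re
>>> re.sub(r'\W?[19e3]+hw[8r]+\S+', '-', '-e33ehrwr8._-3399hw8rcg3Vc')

Pattern: optionally a non-word character, then one or more of one of [19e3], then the literal 'hw'; then one or more of one of [8r]; then one or more of a non-whitespace character.
Matches: at [12:26] → '-3399hw8rcg3Vc'.
Each match is replaced by '-'.

'-e33ehrwr8._-'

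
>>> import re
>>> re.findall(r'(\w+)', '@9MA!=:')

This matches one or more of a word character (captured).
Matches: at [1:4] match '9MA', group 1 = '9MA'.
With a single group, `findall` returns only what that group captured — 1 item.

['9MA']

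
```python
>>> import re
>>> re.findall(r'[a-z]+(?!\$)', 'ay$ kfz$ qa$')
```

['a', 'kf', 'q']

`(?!…)`/`(?<!…)` only lets a position through if the neighbouring text does NOT match; no characters are consumed.
Matches: at [0:1] → 'a'; at [4:6] → 'kf'; at [9:10] → 'q'.
`findall` yields the raw match text (3 of them) because the pattern has no groups.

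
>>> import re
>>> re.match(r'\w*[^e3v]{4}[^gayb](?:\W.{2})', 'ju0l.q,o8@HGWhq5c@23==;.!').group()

'ju0l.q,o8@HG'

`re.match` won't scan ahead — the pattern has to work from the very first character.
The match spans [0:12] → 'ju0l.q,o8@HG'.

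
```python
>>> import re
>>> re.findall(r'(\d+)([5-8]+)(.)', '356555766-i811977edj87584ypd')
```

[('35655576', '6', '-'), ('81197', '7', 'e'), ('875', '8', '4')]

Pattern: one or more of a digit (captured); then one or more of a character in [5-8] (captured); then any character (captured).
Walking the string: at [0:10] match '356555766-', groups = ('35655576', '6', '-'); at [11:18] match '811977e', groups = ('81197', '7', 'e'); at [20:25] match '87584', groups = ('875', '8', '4').
With 3 capturing groups, `findall` returns a 3-tuple per match.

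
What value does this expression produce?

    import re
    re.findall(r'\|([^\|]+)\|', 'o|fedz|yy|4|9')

['fedz', '4']

One capturing group, so `findall` returns just the captured substring from each match — 2 in all.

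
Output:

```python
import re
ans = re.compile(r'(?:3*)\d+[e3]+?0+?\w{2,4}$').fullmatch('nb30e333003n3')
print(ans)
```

This matches zero or more of a literal '3' (non-capturing group); then one or more of a digit; then one or more of one of [e3] (lazy), then one or more of the literal '0' (lazy), then 2 to 4 of a word character; then anchored at the end.
For `fullmatch`, every character of the input must be accounted for by the pattern.
Here the string isn't matched end-to-end, so the call returns None.

None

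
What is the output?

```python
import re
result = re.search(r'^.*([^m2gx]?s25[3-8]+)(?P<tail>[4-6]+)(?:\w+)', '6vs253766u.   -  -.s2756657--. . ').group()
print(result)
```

6vs253766u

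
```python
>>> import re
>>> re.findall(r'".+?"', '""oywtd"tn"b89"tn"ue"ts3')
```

A non-greedy quantifier consumes as few characters as it can — just enough that the remainder of the pattern still matches from where it stops; whatever follows it matches normally.
Matches: at [0:8] → '""oywtd"'; at [10:15] → '"b89"'; at [17:21] → '"ue"'.
Since nothing is captured, `findall` lists the 3 matched substrings directly.

['""oywtd"', '"b89"', '"ue"']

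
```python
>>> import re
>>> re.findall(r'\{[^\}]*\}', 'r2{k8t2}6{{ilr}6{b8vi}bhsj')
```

Walking the string: at [2:8] → '{k8t2}'; at [9:15] → '{{ilr}'; at [16:22] → '{b8vi}'.
Since nothing is captured, `findall` lists the 3 matched substrings directly.

['{k8t2}', '{{ilr}', '{b8vi}']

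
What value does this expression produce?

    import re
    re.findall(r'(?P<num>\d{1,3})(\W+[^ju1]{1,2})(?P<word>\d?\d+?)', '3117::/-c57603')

[('117', '::/-c5', '76')]

Pattern: 1 to 3 of a digit (captured as 'num'); then one or more of a non-word character, then 1 to 2 of any character except [ju1] (captured); then optionally a digit, then one or more of a digit (lazy) (captured as 'word').
Lazy quantifiers expand one character at a time until the remainder of the pattern can match.
Matches: at [1:12] match '117::/-c576', groups = ('117', '::/-c5', '76').
Multiple groups make `findall` return tuples — one 3-tuple for the one match.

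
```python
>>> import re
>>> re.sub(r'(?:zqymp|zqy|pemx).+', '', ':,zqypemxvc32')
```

':,'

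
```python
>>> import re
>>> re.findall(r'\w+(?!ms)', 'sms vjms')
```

['sms', 'vjms']

The negative lookaround is zero-width — it rules out positions where the adjacent text would match, without consuming anything.
Matches: at [0:3] → 'sms'; at [4:8] → 'vjms'.
Since nothing is captured, `findall` lists the 2 matched substrings directly.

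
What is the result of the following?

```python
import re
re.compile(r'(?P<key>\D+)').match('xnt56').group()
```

'xnt'

`re.match` won't scan ahead — the pattern has to work from the very first character.
The match spans [0:3] → 'xnt'.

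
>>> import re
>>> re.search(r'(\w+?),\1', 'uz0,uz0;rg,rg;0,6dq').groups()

The match spans [0:7] → 'uz0,uz0'.
Captured: group 1 = 'uz0'.

('uz0',)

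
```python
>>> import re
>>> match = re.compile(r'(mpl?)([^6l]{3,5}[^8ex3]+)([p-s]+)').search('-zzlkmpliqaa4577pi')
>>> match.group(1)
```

'mpl'

This matches the literal 'mp', then optionally a literal 'l' (captured); then 3 to 5 of any character except [6l], then one or more of any character except [8ex3] (captured); then one or more of a character in [p-s] (captured).
`re.search` scans for the first position where the pattern succeeds.
The match spans [5:17] → 'mpliqaa4577p'.
Captured: group 1 = 'mpl', group 2 = 'iqaa4577', group 3 = 'p'.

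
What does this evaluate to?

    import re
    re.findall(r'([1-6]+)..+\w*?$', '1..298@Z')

This matches one or more of a character in [1-6] (captured); then any character, then one or more of any character, then zero or more of a word character (lazy); then anchored at the end.
Walking the string: at [0:8] match '1..298@Z', group 1 = '1'.
`findall` collects group 1 from the one match (1 total).

['1']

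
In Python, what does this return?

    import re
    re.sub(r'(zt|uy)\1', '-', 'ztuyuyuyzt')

The backreference `\1` re-matches whatever the first group consumed, character for character.
Matches: at [2:6] → 'uyuy'.
`sub` substitutes '-' at each match site.

'zt-uyzt'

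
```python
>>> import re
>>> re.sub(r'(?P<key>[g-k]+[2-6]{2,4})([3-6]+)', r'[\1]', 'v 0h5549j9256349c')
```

Each match is replaced using the text its own group 1 captured.

'v 0[h55]9j9256349c'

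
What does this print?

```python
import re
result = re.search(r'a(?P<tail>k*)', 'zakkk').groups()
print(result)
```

('kkk',)

Pattern: a literal 'a'; then zero or more of a literal 'k' (captured as 'tail').
Unlike `match`, `search` isn't anchored — it looks for the pattern anywhere in the string.
The match spans [1:5] → 'akkk'.
Captured: group 1 = 'kkk'.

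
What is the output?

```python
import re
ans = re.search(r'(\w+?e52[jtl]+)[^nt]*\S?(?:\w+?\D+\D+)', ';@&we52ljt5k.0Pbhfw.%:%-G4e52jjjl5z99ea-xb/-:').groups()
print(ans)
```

('we52ljt',)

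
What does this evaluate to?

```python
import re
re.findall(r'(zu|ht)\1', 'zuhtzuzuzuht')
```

['zu']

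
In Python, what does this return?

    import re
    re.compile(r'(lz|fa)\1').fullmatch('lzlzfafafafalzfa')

None

`\1` has to match the exact text group 1 already captured.
For `fullmatch`, every character of the input must be accounted for by the pattern.
Here the pattern can't cover the whole string, so the call returns None.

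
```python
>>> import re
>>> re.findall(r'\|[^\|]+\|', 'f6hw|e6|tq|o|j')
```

['|e6|', '|o|']

No capturing groups, so `findall` returns the 2 full match strings.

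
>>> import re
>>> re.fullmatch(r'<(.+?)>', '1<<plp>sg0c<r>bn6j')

For `fullmatch`, every character of the input must be accounted for by the pattern.
Here the pattern can't cover the whole string, so the call returns None.

None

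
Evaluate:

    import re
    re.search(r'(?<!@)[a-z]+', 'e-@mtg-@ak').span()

`(?!…)`/`(?<!…)` only lets a position through if the neighbouring text does NOT match; no characters are consumed.
`re.search` tries every starting position until one works.
The match spans [0:1] → 'e'.

(0, 1)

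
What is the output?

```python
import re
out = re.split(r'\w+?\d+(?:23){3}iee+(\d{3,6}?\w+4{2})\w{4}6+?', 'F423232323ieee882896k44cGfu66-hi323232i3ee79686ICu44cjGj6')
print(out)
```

['', '882896k44', '6-hi323232i3ee79686ICu44cjGj6']

Pattern: one or more of a word character (lazy), then one or more of a digit, then the literal '23' repeated 3 times; then the literal 'ie', then one or more of the literal 'e'; then 3 to 6 of a digit (lazy), then one or more of a word character, then exactly 2 of the literal '4' (captured); then exactly 4 of a word character, then one or more of the literal '6' (lazy).
Matches to split on: at [0:28] → 'F423232323ieee882896k44cGfu6'.
`re.split` interleaves the captured-group text with the surrounding fragments.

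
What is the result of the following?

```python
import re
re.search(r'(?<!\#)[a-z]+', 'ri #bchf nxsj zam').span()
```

Because the assertion is negative and zero-width, positions next to the forbidden text are skipped.
The match spans [0:2] → 'ri'.

(0, 2)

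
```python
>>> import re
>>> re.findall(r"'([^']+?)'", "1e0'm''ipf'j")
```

['m', 'ipf']

One capturing group, so `findall` returns just the captured substring from each match — 2 in all.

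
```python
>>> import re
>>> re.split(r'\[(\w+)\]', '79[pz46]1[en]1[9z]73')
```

Matches to split on: at [2:8] → '[pz46]'; at [9:13] → '[en]'; at [14:18] → '[9z]'.
With a capturing group present, the delimiter's captured portion is kept in the result list.

['79', 'pz46', '1', 'en', '1', '9z', '73']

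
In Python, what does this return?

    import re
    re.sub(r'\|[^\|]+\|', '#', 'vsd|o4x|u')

'vsd#u'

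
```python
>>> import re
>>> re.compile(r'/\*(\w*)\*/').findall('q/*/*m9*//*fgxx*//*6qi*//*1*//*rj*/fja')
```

Scanning left to right: at [3:9] match '/*m9*/', group 1 = 'm9'; at [9:17] match '/*fgxx*/', group 1 = 'fgxx'; at [17:24] match '/*6qi*/', group 1 = '6qi'; at [24:29] match '/*1*/', group 1 = '1'; at [29:35] match '/*rj*/', group 1 = 'rj'.
One capturing group, so `findall` returns just the captured substring from each match — 5 in all.

['m9', 'fgxx', '6qi', '1', 'rj']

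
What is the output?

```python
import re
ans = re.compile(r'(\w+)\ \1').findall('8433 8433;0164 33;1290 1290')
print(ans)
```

['8433', '1290']

A backreference is literal: `\1` must see the identical characters the first group matched.
With a single group, `findall` returns only what that group captured — 2 items.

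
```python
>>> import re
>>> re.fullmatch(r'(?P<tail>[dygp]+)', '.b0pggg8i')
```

None

`fullmatch` succeeds only if the pattern covers the string from start to end.
Here there's no way to consume every character, so the call returns None.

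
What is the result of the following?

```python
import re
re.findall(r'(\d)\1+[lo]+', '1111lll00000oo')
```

['1', '0']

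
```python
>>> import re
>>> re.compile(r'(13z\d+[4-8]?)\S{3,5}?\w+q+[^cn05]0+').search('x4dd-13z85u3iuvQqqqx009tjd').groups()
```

The pattern matches the literal '13z', then one or more of a digit, then optionally a character in [4-8] (captured); then 3 to 5 of a non-whitespace character (lazy); then one or more of a word character; then one or more of a literal 'q', then any character except [cn05], then one or more of a literal '0'.
Unlike `match`, `search` isn't anchored — it looks for the pattern anywhere in the string.
The match spans [5:22] → '13z85u3iuvQqqqx00'.
Captured: group 1 = '13z85'.

('13z85',)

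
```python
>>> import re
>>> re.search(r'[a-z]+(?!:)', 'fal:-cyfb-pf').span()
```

(0, 2)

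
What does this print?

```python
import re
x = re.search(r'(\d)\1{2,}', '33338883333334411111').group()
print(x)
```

After group 1 captures some text, `\1` only succeeds where that same text appears again.
The match spans [0:4] → '3333'.

3333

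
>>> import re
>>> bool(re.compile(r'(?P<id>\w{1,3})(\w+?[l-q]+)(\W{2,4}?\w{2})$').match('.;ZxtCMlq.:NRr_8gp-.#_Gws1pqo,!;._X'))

The pattern matches 1 to 3 of a word character (captured as 'id'); then one or more of a word character (lazy), then one or more of a character in [l-q] (captured); then 2 to 4 of a non-word character (lazy), then exactly 2 of a word character (captured); then anchored at the end.
`re.match` only tries the pattern at the start of the string.
Here position 0 doesn't satisfy it, so the call returns None, and `bool(None)` is False.

False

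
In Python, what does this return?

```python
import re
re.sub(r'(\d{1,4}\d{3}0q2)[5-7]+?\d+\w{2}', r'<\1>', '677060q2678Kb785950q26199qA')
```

'<677060q2><785950q2>'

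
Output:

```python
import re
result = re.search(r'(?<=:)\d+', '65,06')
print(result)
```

The lookaround is zero-width — it requires the adjacent text to match without consuming it, so the asserted text isn't part of the match.
Here no position works, so the call returns None.

None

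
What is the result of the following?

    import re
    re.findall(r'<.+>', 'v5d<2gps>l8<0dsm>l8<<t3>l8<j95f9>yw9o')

['<2gps>l8<0dsm>l8<<t3>l8<j95f9>']

Walking the string: at [3:33] → '<2gps>l8<0dsm>l8<<t3>l8<j95f9>'.
No capturing groups, so `findall` returns the 1 full match string.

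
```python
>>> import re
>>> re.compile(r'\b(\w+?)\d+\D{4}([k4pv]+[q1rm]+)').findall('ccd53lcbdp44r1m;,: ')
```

[('ccd', 'p44r1m')]

A `+?`/`*?`/`{m,n}?` starts at its minimum and grows only as far as needed for what follows to match.
2 groups means the one result is a tuple of 2 captured strings — 1 here.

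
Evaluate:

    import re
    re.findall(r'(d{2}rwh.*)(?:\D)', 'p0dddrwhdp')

['ddrwhd']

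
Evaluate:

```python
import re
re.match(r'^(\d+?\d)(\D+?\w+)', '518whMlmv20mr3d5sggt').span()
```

(0, 20)

The pattern matches anchored at the start of the string; then one or more of a digit (lazy), then a digit (captured); then one or more of a non-digit (lazy), then one or more of a word character (captured).
`re.match` won't scan ahead — the pattern has to work from the very first character.
The match spans [0:20] → '518whMlmv20mr3d5sggt'.
Captured: group 1 = '518', group 2 = 'whMlmv20mr3d5sggt'.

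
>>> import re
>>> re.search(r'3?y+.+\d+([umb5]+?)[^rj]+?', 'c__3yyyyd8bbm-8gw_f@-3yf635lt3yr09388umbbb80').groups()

('u',)

Pattern: optionally a literal '3', then one or more of the literal 'y'; then one or more of any character; then one or more of a digit; then one or more of one of [umb5] (lazy) (captured); then one or more of any character except [rj] (lazy).
A `+?`/`*?`/`{m,n}?` starts at its minimum and grows only as far as needed for what follows to match.
`re.search` scans for the first position where the pattern succeeds.
The match spans [3:39] → '3yyyyd8bbm-8gw_f@-3yf635lt3yr09388um'.
Captured: group 1 = 'u'.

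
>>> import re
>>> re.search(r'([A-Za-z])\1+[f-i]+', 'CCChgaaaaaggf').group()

'CCChg'

`\1` has to match the exact text group 1 already captured.
Unlike `match`, `search` isn't anchored — it looks for the pattern anywhere in the string.
The match spans [0:5] → 'CCChg'.
Captured: group 1 = 'C'.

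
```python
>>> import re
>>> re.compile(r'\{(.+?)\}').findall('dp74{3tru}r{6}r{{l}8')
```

Scanning left to right: at [4:10] match '{3tru}', group 1 = '3tru'; at [11:14] match '{6}', group 1 = '6'; at [15:19] match '{{l}', group 1 = '{l'.
`findall` collects group 1 from each match (3 total).

['3tru', '6', '{l']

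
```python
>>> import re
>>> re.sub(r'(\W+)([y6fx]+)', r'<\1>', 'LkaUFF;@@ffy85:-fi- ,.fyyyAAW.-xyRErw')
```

'LkaUFF<;@@>85<:->i<- ,.>AAW<.->RErw'

This matches one or more of a non-word character (captured); then one or more of one of [y6fx] (captured).
Matches: at [6:12] → ';@@ffy'; at [14:17] → ':-f'; at [18:26] → '- ,.fyyy'; at [29:33] → '.-xy'.
Each match is replaced using the text its own group 1 captured.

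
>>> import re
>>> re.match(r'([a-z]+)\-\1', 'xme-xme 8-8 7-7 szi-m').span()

(0, 7)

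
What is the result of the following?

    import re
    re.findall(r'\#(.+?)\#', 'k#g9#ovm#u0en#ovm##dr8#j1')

Because the quantifier is non-greedy, it stops expanding at the earliest point where the rest of the pattern can succeed.
With a single group, `findall` returns only what that group captured — 3 items.

['g9', 'u0en', '#dr8']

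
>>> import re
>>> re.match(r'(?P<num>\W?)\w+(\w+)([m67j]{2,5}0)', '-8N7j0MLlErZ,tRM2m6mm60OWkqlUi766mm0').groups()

('-', 'N', '7j0')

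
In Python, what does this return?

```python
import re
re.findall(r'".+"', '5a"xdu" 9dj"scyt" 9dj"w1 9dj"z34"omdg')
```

Scanning left to right: at [2:33] → '"xdu" 9dj"scyt" 9dj"w1 9dj"z34"'.
`findall` yields the raw match text (1 of them) because the pattern has no groups.

['"xdu" 9dj"scyt" 9dj"w1 9dj"z34"']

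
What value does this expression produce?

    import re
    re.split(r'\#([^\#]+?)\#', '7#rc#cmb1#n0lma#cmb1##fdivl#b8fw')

['7', 'rc', 'cmb1', 'n0lma', 'cmb1#', 'fdivl', 'b8fw']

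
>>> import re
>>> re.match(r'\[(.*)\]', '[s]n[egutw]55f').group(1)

The match spans [0:11] → '[s]n[egutw]'.
Captured: group 1 = 's]n[egutw'.

's]n[egutw'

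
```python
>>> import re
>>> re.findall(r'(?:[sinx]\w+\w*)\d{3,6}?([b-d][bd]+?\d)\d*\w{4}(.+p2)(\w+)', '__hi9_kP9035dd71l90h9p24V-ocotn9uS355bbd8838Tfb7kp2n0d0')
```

This matches one of [sinx], then one or more of a word character, then zero or more of a word character (non-capturing group); then 3 to 6 of a digit (lazy); then a character in [b-d], then one or more of one of [bd] (lazy), then a digit (captured); then zero or more of a digit, then exactly 4 of a word character; then one or more of any character, then the literal 'p2' (captured); then one or more of a word character (captured).
With 3 capturing groups, `findall` returns a 3-tuple per match.

[('dd7', '9p24V-ocotn9uS355bbd8838Tfb7kp2', 'n0d0')]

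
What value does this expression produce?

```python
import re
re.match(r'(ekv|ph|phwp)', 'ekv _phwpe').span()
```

`match` is anchored at position 0; if the pattern doesn't fit there, it returns None.
The match spans [0:3] → 'ekv'.
Captured: group 1 = 'ekv'.

(0, 3)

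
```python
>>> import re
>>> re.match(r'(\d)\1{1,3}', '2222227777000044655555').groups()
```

After group 1 captures some text, `\1` only succeeds where that same text appears again.
`re.match` won't scan ahead — the pattern has to work from the very first character.
The match spans [0:4] → '2222'.
Captured: group 1 = '2'.

('2',)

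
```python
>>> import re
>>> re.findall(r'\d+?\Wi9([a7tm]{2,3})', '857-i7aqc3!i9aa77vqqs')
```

['aa7']

Pattern: one or more of a digit (lazy), then a non-word character, then the literal 'i9'; then 2 to 3 of one of [a7tm] (captured).
Scanning left to right: at [9:16] match '3!i9aa7', group 1 = 'aa7'.
One capturing group, so `findall` returns just the captured substring from the one match — 1 in all.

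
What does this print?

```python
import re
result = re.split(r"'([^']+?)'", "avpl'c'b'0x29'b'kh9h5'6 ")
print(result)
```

The group in the pattern means `split` returns the separators' captures alongside the pieces.

['avpl', 'c', 'b', '0x29', 'b', 'kh9h5', '6 ']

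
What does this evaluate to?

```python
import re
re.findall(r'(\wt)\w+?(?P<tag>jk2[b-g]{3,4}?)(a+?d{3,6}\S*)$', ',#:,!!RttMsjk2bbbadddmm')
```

This matches a word character, then the literal 't' (captured); then one or more of a word character (lazy); then the literal 'jk2', then 3 to 4 of a character in [b-g] (lazy) (captured as 'tag'); then one or more of a literal 'a' (lazy), then 3 to 6 of a literal 'd', then zero or more of a non-whitespace character (captured); then anchored at the end.
Multiple groups make `findall` return tuples — one 3-tuple for the one match.

[('Rt', 'jk2bbb', 'adddmm')]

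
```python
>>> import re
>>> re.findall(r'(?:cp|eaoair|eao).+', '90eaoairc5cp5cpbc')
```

['eaoairc5cp5cpbc']

With no groups in the pattern, `findall` gives back each whole match — 1 here.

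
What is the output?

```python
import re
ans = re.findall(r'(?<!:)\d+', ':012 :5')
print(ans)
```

['12']

The negative lookahead/lookbehind blocks any match where the forbidden context is present.
Walking the string: at [2:4] → '12'.
With no groups in the pattern, `findall` gives back each whole match — 1 here.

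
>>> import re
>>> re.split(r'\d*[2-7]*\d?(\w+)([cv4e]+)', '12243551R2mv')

['', 'R2m', 'v', '']

Pattern: zero or more of a digit; then zero or more of a character in [2-7], then optionally a digit; then one or more of a word character (captured); then one or more of one of [cv4e] (captured).
Matches to split on: at [0:12] → '12243551R2mv'.
Because the pattern has a capturing group, `split` also inserts each captured text between the pieces.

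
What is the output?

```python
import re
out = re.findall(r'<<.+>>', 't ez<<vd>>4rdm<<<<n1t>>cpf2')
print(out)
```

Matches: at [4:23] → '<<vd>>4rdm<<<<n1t>>'.
`findall` yields the raw match text (1 of them) because the pattern has no groups.

['<<vd>>4rdm<<<<n1t>>']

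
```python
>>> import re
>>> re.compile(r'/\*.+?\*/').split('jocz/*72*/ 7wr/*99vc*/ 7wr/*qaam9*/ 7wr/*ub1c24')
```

['jocz', ' 7wr', ' 7wr', ' 7wr/*ub1c24']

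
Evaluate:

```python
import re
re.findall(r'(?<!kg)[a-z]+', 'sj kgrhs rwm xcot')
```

`(?!…)`/`(?<!…)` only lets a position through if the neighbouring text does NOT match; no characters are consumed.
Matches: at [0:2] → 'sj'; at [3:8] → 'kgrhs'; at [9:12] → 'rwm'; at [13:17] → 'xcot'.
No capturing groups, so `findall` returns the 4 full match strings.

['sj', 'kgrhs', 'rwm', 'xcot']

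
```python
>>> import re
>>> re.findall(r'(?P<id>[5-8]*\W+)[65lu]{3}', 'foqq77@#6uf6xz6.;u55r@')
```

['6.;']

The pattern matches zero or more of a character in [5-8], then one or more of a non-word character (captured as 'id'); then exactly 3 of one of [65lu].
Scanning left to right: at [14:20] match '6.;u55', group 1 = '6.;'.
`findall` collects group 1 from the one match (1 total).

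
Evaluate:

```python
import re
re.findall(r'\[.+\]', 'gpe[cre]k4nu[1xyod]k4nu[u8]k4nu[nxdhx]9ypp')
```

Scanning left to right: at [3:38] → '[cre]k4nu[1xyod]k4nu[u8]k4nu[nxdhx]'.
Since nothing is captured, `findall` lists the 1 matched substring directly.

['[cre]k4nu[1xyod]k4nu[u8]k4nu[nxdhx]']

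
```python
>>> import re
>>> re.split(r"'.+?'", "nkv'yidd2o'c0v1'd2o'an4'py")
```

['nkv', 'c0v1', "an4'py"]

Lazy quantifiers expand one character at a time until the remainder of the pattern can match.
Matches to split on: at [3:11] → "'yidd2o'"; at [15:20] → "'d2o'".
The string is cut at each match, leaving 3 pieces.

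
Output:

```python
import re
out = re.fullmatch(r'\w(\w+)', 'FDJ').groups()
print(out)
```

('DJ',)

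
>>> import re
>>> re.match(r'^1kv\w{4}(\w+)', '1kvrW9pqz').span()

(0, 9)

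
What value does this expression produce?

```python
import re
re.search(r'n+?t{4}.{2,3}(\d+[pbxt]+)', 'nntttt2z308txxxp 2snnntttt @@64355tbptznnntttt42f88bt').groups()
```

('08txxxp',)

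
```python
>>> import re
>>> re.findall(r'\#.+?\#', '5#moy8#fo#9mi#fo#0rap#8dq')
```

['#moy8#', '#9mi#', '#0rap#']

Since nothing is captured, `findall` lists the 3 matched substrings directly.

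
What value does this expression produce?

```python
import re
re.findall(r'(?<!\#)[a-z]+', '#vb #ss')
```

`(?!…)`/`(?<!…)` only lets a position through if the neighbouring text does NOT match; no characters are consumed.
`findall` yields the raw match text (2 of them) because the pattern has no groups.

['b', 's']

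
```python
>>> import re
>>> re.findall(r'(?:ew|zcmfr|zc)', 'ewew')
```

['ew', 'ew']

With no groups in the pattern, `findall` gives back each whole match — 2 here.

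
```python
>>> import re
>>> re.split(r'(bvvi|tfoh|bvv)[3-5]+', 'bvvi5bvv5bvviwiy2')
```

Matches to split on: at [0:5] → 'bvvi5'; at [5:9] → 'bvv5'.
With a capturing group present, the delimiter's captured portion is kept in the result list.

['', 'bvvi', '', 'bvv', 'bvviwiy2']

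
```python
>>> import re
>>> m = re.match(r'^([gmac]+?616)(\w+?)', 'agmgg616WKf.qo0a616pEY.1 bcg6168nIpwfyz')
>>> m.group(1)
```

This matches anchored at the start of the string; then one or more of one of [gmac] (lazy), then the literal '616' (captured); then one or more of a word character (lazy) (captured).
With the lazy modifier that quantifier settles for the fewest repetitions that let the rest of the pattern succeed (the atoms after it are unaffected and can still be greedy).
`re.match` only tries the pattern at the start of the string.
The match spans [0:9] → 'agmgg616W'.
Captured: group 1 = 'agmgg616', group 2 = 'W'.

'agmgg616'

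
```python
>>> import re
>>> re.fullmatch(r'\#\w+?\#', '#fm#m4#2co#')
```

None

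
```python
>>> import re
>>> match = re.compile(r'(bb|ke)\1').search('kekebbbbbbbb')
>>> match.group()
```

`\1` has to match the exact text group 1 already captured.
The match spans [0:4] → 'keke'.

'keke'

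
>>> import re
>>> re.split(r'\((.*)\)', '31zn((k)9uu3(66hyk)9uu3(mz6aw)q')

Matches to split on: at [4:30] → '((k)9uu3(66hyk)9uu3(mz6aw)'.
`re.split` interleaves the captured-group text with the surrounding fragments.

['31zn', '(k)9uu3(66hyk)9uu3(mz6aw', 'q']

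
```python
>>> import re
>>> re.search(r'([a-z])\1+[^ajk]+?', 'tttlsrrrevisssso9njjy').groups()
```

('t',)

The match spans [0:4] → 'tttl'.
Captured: group 1 = 't'.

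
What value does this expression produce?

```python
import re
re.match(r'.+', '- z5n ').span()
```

(0, 6)

`re.match` won't scan ahead — the pattern has to work from the very first character.
The match spans [0:6] → '- z5n '.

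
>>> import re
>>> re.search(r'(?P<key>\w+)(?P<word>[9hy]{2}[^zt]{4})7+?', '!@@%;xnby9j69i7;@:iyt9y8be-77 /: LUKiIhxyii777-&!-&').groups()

This matches one or more of a word character (captured as 'key'); then exactly 2 of one of [9hy], then exactly 4 of any character except [zt] (captured as 'word'); then one or more of a literal '7' (lazy).
Unlike `match`, `search` isn't anchored — it looks for the pattern anywhere in the string.
The match spans [5:15] → 'xnby9j69i7'.
Captured: group 1 = 'xnb', group 2 = 'y9j69i'.

('xnb', 'y9j69i')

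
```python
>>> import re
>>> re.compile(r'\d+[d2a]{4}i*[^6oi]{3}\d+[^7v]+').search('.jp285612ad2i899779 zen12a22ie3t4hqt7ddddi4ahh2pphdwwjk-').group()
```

'285612ad2i899779 zen12a22ie3t4hqt'

This matches one or more of a digit, then exactly 4 of one of [d2a]; then zero or more of a literal 'i', then exactly 3 of any character except [6oi]; then one or more of a digit; then one or more of any character except [7v].
Unlike `match`, `search` isn't anchored — it looks for the pattern anywhere in the string.
The match spans [3:36] → '285612ad2i899779 zen12a22ie3t4hqt'.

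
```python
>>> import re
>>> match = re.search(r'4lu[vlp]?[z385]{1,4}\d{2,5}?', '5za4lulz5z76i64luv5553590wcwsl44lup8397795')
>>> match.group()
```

'4lulz5z76'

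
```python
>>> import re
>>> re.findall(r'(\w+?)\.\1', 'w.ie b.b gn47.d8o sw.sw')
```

`\1` has to match the exact text group 1 already captured.
`findall` collects group 1 from each match (2 total).

['b', 'sw']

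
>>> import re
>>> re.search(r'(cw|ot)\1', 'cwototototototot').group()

'otot'

The backreference `\1` re-matches whatever the first group consumed, character for character.
The match spans [2:6] → 'otot'.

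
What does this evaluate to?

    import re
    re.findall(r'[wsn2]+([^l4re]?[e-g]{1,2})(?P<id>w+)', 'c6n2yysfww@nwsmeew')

[('f', 'ww'), ('mee', 'w')]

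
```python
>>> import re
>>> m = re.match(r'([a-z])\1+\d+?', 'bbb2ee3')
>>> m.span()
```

(0, 4)

The backreference `\1` re-matches whatever the first group consumed, character for character.
`match` is anchored at position 0; if the pattern doesn't fit there, it returns None.
The match spans [0:4] → 'bbb2'.
Captured: group 1 = 'b'.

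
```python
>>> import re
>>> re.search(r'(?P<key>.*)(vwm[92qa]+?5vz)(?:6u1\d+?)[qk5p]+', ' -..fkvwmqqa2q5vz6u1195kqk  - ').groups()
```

Pattern: zero or more of any character (captured as 'key'); then the literal 'vwm', then one or more of one of [92qa] (lazy), then the literal '5vz' (captured); then the literal '6u1', then one or more of a digit (lazy) (non-capturing group); then one or more of one of [qk5p].
`re.search` tries every starting position until one works.
The match spans [0:26] → ' -..fkvwmqqa2q5vz6u1195kqk'.
Captured: group 1 = ' -..fk', group 2 = 'vwmqqa2q5vz'.

(' -..fk', 'vwmqqa2q5vz')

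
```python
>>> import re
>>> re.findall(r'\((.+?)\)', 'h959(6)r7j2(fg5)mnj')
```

['6', 'fg5']

Because there's exactly one group, `findall` drops the full match and keeps group 1 from each hit.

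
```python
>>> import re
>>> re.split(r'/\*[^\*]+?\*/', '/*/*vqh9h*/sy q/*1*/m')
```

['/*', 'sy q', 'm']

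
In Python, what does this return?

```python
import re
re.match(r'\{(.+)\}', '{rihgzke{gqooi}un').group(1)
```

'rihgzke{gqooi'

The match spans [0:15] → '{rihgzke{gqooi}'.
Captured: group 1 = 'rihgzke{gqooi'.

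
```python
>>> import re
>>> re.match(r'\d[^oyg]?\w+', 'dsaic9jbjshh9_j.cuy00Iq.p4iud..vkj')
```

`match` is anchored at position 0; if the pattern doesn't fit there, it returns None.
Here position 0 doesn't satisfy it, so the call returns None.

None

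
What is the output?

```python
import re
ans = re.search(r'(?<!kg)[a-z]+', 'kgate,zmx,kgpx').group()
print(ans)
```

kgate

`(?!…)`/`(?<!…)` only lets a position through if the neighbouring text does NOT match; no characters are consumed.
The match spans [0:5] → 'kgate'.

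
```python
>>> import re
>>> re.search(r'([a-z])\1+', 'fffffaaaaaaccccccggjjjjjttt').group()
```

A backreference is literal: `\1` must see the identical characters the first group matched.
`search` walks the string left to right and returns the first match it finds.
The match spans [0:5] → 'fffff'.
Captured: group 1 = 'f'.

'fffff'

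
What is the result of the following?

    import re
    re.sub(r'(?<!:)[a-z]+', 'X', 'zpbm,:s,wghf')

Because the assertion is negative and zero-width, positions next to the forbidden text are skipped.
Every occurrence is swapped for 'X'.

'X,:s,X'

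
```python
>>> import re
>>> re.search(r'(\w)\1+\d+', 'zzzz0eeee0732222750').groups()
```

('z',)

The match spans [0:5] → 'zzzz0'.
Captured: group 1 = 'z'.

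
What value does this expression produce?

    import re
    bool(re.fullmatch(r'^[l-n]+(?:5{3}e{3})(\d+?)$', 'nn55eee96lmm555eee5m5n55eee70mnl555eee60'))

False

This matches anchored at the start of the string; then one or more of a character in [l-n]; then exactly 3 of a literal '5', then exactly 3 of the literal 'e' (non-capturing group); then one or more of a digit (lazy) (captured); then anchored at the end.
For `fullmatch`, every character of the input must be accounted for by the pattern.
Here the pattern can't cover the whole string, so the call returns None, and `bool(None)` is False.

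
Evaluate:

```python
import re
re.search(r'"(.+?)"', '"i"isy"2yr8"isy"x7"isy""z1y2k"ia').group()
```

`re.search` scans for the first position where the pattern succeeds.
The match spans [0:3] → '"i"'.
Captured: group 1 = 'i'.

'"i"'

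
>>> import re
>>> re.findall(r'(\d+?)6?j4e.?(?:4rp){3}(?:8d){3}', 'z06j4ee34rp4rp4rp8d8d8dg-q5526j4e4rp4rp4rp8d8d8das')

This matches one or more of a digit (lazy) (captured); then optionally a literal '6', then the literal 'j4e'; then optionally any character, then the literal '4rp' repeated 3 times, then the literal '8d' repeated 3 times.
Because there's exactly one group, `findall` drops the full match and keeps group 1 from the one hit.

['552']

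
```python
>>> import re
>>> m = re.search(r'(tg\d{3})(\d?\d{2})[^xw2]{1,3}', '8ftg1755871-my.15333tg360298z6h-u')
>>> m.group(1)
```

The pattern matches the literal 'tg', then exactly 3 of a digit (captured); then optionally a digit, then exactly 2 of a digit (captured); then 1 to 3 of any character except [xw2].
`re.search` tries every starting position until one works.
The match spans [2:13] → 'tg1755871-m'.
Captured: group 1 = 'tg175', group 2 = '587'.

'tg175'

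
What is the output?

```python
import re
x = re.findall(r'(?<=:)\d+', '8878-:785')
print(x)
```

['785']

The positive lookaround only admits positions where the adjacent text matches; those characters stay outside the span.
With no groups in the pattern, `findall` gives back each whole match — 1 here.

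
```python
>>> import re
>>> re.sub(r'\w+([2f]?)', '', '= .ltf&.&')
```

'= .&.&'

This matches one or more of a word character; then optionally one of [2f] (captured).
Each match is replaced by ''.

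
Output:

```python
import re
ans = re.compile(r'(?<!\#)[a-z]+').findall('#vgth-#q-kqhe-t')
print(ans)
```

['gth', 'kqhe', 't']

A negative assertion filters positions out without eating any characters.
`findall` yields the raw match text (3 of them) because the pattern has no groups.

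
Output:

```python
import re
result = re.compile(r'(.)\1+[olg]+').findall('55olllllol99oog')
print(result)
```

`\1` has to match the exact text group 1 already captured.
Scanning left to right: at [0:10] match '55olllllol', group 1 = '5'; at [10:15] match '99oog', group 1 = '9'.
With a single group, `findall` returns only what that group captured — 2 items.

['5', '9']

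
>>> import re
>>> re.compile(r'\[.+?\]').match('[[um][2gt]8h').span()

(0, 5)

`re.match` won't scan ahead — the pattern has to work from the very first character.
The match spans [0:5] → '[[um]'.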